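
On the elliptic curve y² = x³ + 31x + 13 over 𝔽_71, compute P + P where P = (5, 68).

(26, 19)

tangent at (5, 68): λ = (3·5² + 31)/(2·68) ≡ 35/65. 65⁻¹ ≡ 59 (mod 71), so λ ≡ 35·59 ≡ 6.
  x = λ² - 5 - 5 = 36 - 10 ≡ 26; y = λ·(5 - 26) - 68 ≡ 19. → (26, 19)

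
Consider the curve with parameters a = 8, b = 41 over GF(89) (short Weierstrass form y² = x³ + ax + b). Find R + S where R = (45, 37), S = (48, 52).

(45, 37) + (48, 52). λ = (52 - 37)/(48 - 45) ≡ 15/3 mod 89. 3⁻¹ ≡ 30 (mod 89), so λ ≡ 5.
  x = λ² - 45 - 48 = 25 - 93 ≡ 21; y = λ·(45 - 21) - 37 ≡ 83. → (21, 83)

(21, 83)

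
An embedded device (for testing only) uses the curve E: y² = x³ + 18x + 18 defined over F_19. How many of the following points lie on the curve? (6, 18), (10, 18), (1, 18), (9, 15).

(6, 18): 18² ≡ 1, rhs ≡ 0 → off.
(10, 18): 18² ≡ 1, rhs ≡ 1 → on.
(1, 18): 18² ≡ 1, rhs ≡ 18 → off.
(9, 15): 15² ≡ 16, rhs ≡ 16 → on.

2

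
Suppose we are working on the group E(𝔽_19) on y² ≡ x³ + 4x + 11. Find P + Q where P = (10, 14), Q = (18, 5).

(8, 17)

(10, 14) + (18, 5). λ = (5 - 14)/(18 - 10) ≡ 10/8 mod 19. 8⁻¹ ≡ 12 (mod 19) since 8·12 = 96 ≡ 1, so λ ≡ 6.
  x = λ² - 10 - 18 = 36 - 28 ≡ 8; y = λ·(10 - 8) - 14 ≡ 17. → (8, 17)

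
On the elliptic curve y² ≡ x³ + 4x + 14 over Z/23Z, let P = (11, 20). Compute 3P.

Repeated addition: build up to 3P.
2P: tangent at (11, 20): λ = (3·11² + 4)/(2·20) ≡ 22/17. 17⁻¹ ≡ 19 (mod 23) since 17·19 = 323 ≡ 1, so λ ≡ 22·19 ≡ 4.
  x = λ² - 11 - 11 = 16 - 22 ≡ 17; y = λ·(11 - 17) - 20 ≡ 2. → (17, 2)
3P: (17, 2) + (11, 20). λ = (20 - 2)/(11 - 17) ≡ 18/17 mod 23. 17⁻¹ ≡ 19 (mod 23) since 17·19 = 323 ≡ 1, so λ ≡ 20.
  x = λ² - 17 - 11 = 400 - 28 ≡ 4; y = λ·(17 - 4) - 2 ≡ 5. → (4, 5)

(4, 5)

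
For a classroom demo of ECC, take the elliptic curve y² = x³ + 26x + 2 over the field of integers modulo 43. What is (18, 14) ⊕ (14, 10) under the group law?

(18, 14) + (14, 10). λ = (10 - 14)/(14 - 18) ≡ 39/39 mod 43. 39⁻¹ ≡ 32 (mod 43), so λ ≡ 1.
  x = λ² - 18 - 14 = 1 - 32 ≡ 12; y = λ·(18 - 12) - 14 ≡ 35. → (12, 35)

(12, 35)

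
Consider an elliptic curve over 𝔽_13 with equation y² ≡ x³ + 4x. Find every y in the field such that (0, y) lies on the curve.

0

x³ + 4x + 0 = 0 ≡ 0 (mod 13).
Only y = 0 satisfies y² ≡ 0.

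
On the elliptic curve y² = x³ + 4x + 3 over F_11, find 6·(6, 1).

Write P = (6, 1).
Repeated addition: build up to 6P.
2P: tangent at (6, 1): λ = (3·6² + 4)/(2·1) ≡ 2/2. 2⁻¹ ≡ 6 (mod 11) since 2·6 = 12 ≡ 1, so λ ≡ 2·6 ≡ 1.
  x = λ² - 6 - 6 = 1 - 12 ≡ 0; y = λ·(6 - 0) - 1 ≡ 5. → (0, 5)
3P: (0, 5) + (6, 1). λ = (1 - 5)/(6 - 0) ≡ 7/6 mod 11. 6⁻¹ ≡ 2 (mod 11), so λ ≡ 3.
  x = λ² - 0 - 6 = 9 - 6 ≡ 3; y = λ·(0 - 3) - 5 ≡ 8. → (3, 8)
4P: (3, 8) + (6, 1). λ = (1 - 8)/(6 - 3) ≡ 4/3 mod 11. 3⁻¹ ≡ 4 (mod 11), so λ ≡ 5.
  x = λ² - 3 - 6 = 25 - 9 ≡ 5; y = λ·(3 - 5) - 8 ≡ 4. → (5, 4)
5P: (5, 4) + (6, 1). λ = (1 - 4)/(6 - 5) ≡ 8/1 mod 11. 1⁻¹ ≡ 1 (mod 11), so λ ≡ 8.
  x = λ² - 5 - 6 = 64 - 11 ≡ 9; y = λ·(5 - 9) - 4 ≡ 8. → (9, 8)
6P: (9, 8) + (6, 1). λ = (1 - 8)/(6 - 9) ≡ 4/8 mod 11. 8⁻¹ ≡ 7 (mod 11) since 8·7 = 56 ≡ 1, so λ ≡ 6.
  x = λ² - 9 - 6 = 36 - 15 ≡ 10; y = λ·(9 - 10) - 8 ≡ 8. → (10, 8)

(10, 8)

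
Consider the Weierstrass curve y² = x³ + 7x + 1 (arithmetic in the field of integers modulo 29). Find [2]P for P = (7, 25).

(14, 1)

tangent at (7, 25): λ = (3·7² + 7)/(2·25) ≡ 9/21. 21⁻¹ ≡ 18 (mod 29) since 21·18 = 378 ≡ 1, so λ ≡ 9·18 ≡ 17.
  x = λ² - 7 - 7 = 289 - 14 ≡ 14; y = λ·(7 - 14) - 25 ≡ 1. → (14, 1)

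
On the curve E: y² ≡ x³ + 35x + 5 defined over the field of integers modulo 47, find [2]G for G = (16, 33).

tangent at (16, 33): λ = (3·16² + 35)/(2·33) ≡ 4/19. 19⁻¹ ≡ 5 (mod 47), so λ ≡ 4·5 ≡ 20.
  x = λ² - 16 - 16 = 400 - 32 ≡ 39; y = λ·(16 - 39) - 33 ≡ 24. → (39, 24)

(39, 24)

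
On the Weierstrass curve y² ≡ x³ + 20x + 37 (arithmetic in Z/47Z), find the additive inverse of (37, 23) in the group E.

-(37, 23) = (37, -23 mod 47) = (37, 24).

(37, 24)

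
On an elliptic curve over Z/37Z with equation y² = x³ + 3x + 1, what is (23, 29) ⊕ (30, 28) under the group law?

(23, 29) + (30, 28). λ = (28 - 29)/(30 - 23) ≡ 36/7 mod 37. 7⁻¹ ≡ 16 (mod 37) since 7·16 = 112 ≡ 1, so λ ≡ 21.
  x = λ² - 23 - 30 = 441 - 53 ≡ 18; y = λ·(23 - 18) - 29 ≡ 2. → (18, 2)

(18, 2)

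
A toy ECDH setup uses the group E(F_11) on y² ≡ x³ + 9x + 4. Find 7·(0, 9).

(0, 9)

Write P = (0, 9).
Repeated addition: build up to 7P.
2P: tangent at (0, 9): λ = (3·0² + 9)/(2·9) ≡ 9/7. 7⁻¹ ≡ 8 (mod 11), so λ ≡ 9·8 ≡ 6.
  x = λ² - 0 - 0 = 36 - 0 ≡ 3; y = λ·(0 - 3) - 9 ≡ 6. → (3, 6)
3P: (3, 6) + (0, 9). λ = (9 - 6)/(0 - 3) ≡ 3/8 mod 11. 8⁻¹ ≡ 7 (mod 11), so λ ≡ 10.
  x = λ² - 3 - 0 = 100 - 3 ≡ 9; y = λ·(3 - 9) - 6 ≡ 0. → (9, 0)
4P: (9, 0) + (0, 9). λ = (9 - 0)/(0 - 9) ≡ 9/2 mod 11. 2⁻¹ ≡ 6 (mod 11), so λ ≡ 10.
  x = λ² - 9 - 0 = 100 - 9 ≡ 3; y = λ·(9 - 3) - 0 ≡ 5. → (3, 5)
5P: (3, 5) + (0, 9). λ = (9 - 5)/(0 - 3) ≡ 4/8 mod 11. 8⁻¹ ≡ 7 (mod 11), so λ ≡ 6.
  x = λ² - 3 - 0 = 36 - 3 ≡ 0; y = λ·(3 - 0) - 5 ≡ 2. → (0, 2)
6P: (0, 2) + (0, 9): same x and y₁ ≡ -y₂, so the sum is the point at infinity.
7P: the point at infinity + (0, 9) = (0, 9) (identity).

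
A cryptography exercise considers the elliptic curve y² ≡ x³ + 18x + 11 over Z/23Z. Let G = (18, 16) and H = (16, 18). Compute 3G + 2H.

First 3G:
Repeated addition: build up to 3G.
2G: tangent at (18, 16): λ = (3·18² + 18)/(2·16) ≡ 1/9. 9⁻¹ ≡ 18 (mod 23), so λ ≡ 1·18 ≡ 18.
  x = λ² - 18 - 18 = 324 - 36 ≡ 12; y = λ·(18 - 12) - 16 ≡ 0. → (12, 0)
3G: (12, 0) + (18, 16). λ = (16 - 0)/(18 - 12) ≡ 16/6 mod 23. 6⁻¹ ≡ 4 (mod 23) since 6·4 = 24 ≡ 1, so λ ≡ 18.
  x = λ² - 12 - 18 = 324 - 30 ≡ 18; y = λ·(12 - 18) - 0 ≡ 7. → (18, 7)
3G = (18, 7).
Next 2H:
Repeated addition: build up to 2H.
2H: tangent at (16, 18): λ = (3·16² + 18)/(2·18) ≡ 4/13. 13⁻¹ ≡ 16 (mod 23), so λ ≡ 4·16 ≡ 18.
  x = λ² - 16 - 16 = 324 - 32 ≡ 16; y = λ·(16 - 16) - 18 ≡ 5. → (16, 5)
2H = (16, 5).
Finally 3G + 2H:
(18, 7) + (16, 5). λ = (5 - 7)/(16 - 18) ≡ 21/21 mod 23. 21⁻¹ ≡ 11 (mod 23), so λ ≡ 1.
  x = λ² - 18 - 16 = 1 - 34 ≡ 13; y = λ·(18 - 13) - 7 ≡ 21. → (13, 21)

(13, 21)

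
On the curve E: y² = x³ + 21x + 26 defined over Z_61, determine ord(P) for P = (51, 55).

6

2P: tangent at (51, 55): λ = (3·51² + 21)/(2·55) ≡ 16/49. 49⁻¹ ≡ 5 (mod 61) since 49·5 = 245 ≡ 1, so λ ≡ 16·5 ≡ 19.
  x = λ² - 51 - 51 = 361 - 102 ≡ 15; y = λ·(51 - 15) - 55 ≡ 19. → (15, 19)
3P: (15, 19) + (51, 55). λ = (55 - 19)/(51 - 15) ≡ 36/36 mod 61. 36⁻¹ ≡ 39 (mod 61), so λ ≡ 1.
  x = λ² - 15 - 51 = 1 - 66 ≡ 57; y = λ·(15 - 57) - 19 ≡ 0. → (57, 0)
4P: (57, 0) + (51, 55). λ = (55 - 0)/(51 - 57) ≡ 55/55 mod 61. 55⁻¹ ≡ 10 (mod 61), so λ ≡ 1.
  x = λ² - 57 - 51 = 1 - 108 ≡ 15; y = λ·(57 - 15) - 0 ≡ 42. → (15, 42)
5P: (15, 42) + (51, 55). λ = (55 - 42)/(51 - 15) ≡ 13/36 mod 61. 36⁻¹ ≡ 39 (mod 61) since 36·39 = 1404 ≡ 1, so λ ≡ 19.
  x = λ² - 15 - 51 = 361 - 66 ≡ 51; y = λ·(15 - 51) - 42 ≡ 6. → (51, 6)
6P: (51, 6) + (51, 55): same x and y₁ ≡ -y₂, so the sum is the point at infinity.
6P = the point at infinity, so the order is 6.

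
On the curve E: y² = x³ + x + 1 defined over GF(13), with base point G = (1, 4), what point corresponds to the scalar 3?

(0, 12)

Repeated addition: build up to 3G.
2G: tangent at (1, 4): λ = (3·1² + 1)/(2·4) ≡ 4/8. 8⁻¹ ≡ 5 (mod 13) since 8·5 = 40 ≡ 1, so λ ≡ 4·5 ≡ 7.
  x = λ² - 1 - 1 = 49 - 2 ≡ 8; y = λ·(1 - 8) - 4 ≡ 12. → (8, 12)
3G: (8, 12) + (1, 4). λ = (4 - 12)/(1 - 8) ≡ 5/6 mod 13. 6⁻¹ ≡ 11 (mod 13) since 6·11 = 66 ≡ 1, so λ ≡ 3.
  x = λ² - 8 - 1 = 9 - 9 ≡ 0; y = λ·(8 - 0) - 12 ≡ 12. → (0, 12)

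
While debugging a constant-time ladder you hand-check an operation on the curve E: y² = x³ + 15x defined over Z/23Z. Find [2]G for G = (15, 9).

tangent at (15, 9): λ = (3·15² + 15)/(2·9) ≡ 0/18. 18⁻¹ ≡ 9 (mod 23) since 18·9 = 162 ≡ 1, so λ ≡ 0·9 ≡ 0.
  x = λ² - 15 - 15 = 0 - 30 ≡ 16; y = λ·(15 - 16) - 9 ≡ 14. → (16, 14)

(16, 14)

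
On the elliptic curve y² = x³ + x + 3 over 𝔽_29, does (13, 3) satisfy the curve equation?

y² = 3² ≡ 9; x³ + 1x + 3 = 2213 ≡ 9 (mod 29). 9 = 9.

yes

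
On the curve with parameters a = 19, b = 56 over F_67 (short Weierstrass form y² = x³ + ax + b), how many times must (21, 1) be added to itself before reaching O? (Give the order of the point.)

2P: tangent at (21, 1): λ = (3·21² + 19)/(2·1) ≡ 2/2. 2⁻¹ ≡ 34 (mod 67), so λ ≡ 2·34 ≡ 1.
  x = λ² - 21 - 21 = 1 - 42 ≡ 26; y = λ·(21 - 26) - 1 ≡ 61. → (26, 61)
3P: (26, 61) + (21, 1). λ = (1 - 61)/(21 - 26) ≡ 7/62 mod 67. 62⁻¹ ≡ 40 (mod 67) since 62·40 = 2480 ≡ 1, so λ ≡ 12.
  x = λ² - 26 - 21 = 144 - 47 ≡ 30; y = λ·(26 - 30) - 61 ≡ 25. → (30, 25)
4P: (30, 25) + (21, 1). λ = (1 - 25)/(21 - 30) ≡ 43/58 mod 67. 58⁻¹ ≡ 52 (mod 67) since 58·52 = 3016 ≡ 1, so λ ≡ 25.
  x = λ² - 30 - 21 = 625 - 51 ≡ 38; y = λ·(30 - 38) - 25 ≡ 43. → (38, 43)
5P: (38, 43) + (21, 1). λ = (1 - 43)/(21 - 38) ≡ 25/50 mod 67. 50⁻¹ ≡ 63 (mod 67), so λ ≡ 34.
  x = λ² - 38 - 21 = 1156 - 59 ≡ 25; y = λ·(38 - 25) - 43 ≡ 64. → (25, 64)
6P: (25, 64) + (21, 1). λ = (1 - 64)/(21 - 25) ≡ 4/63 mod 67. 63⁻¹ ≡ 50 (mod 67) since 63·50 = 3150 ≡ 1, so λ ≡ 66.
  x = λ² - 25 - 21 = 4356 - 46 ≡ 22; y = λ·(25 - 22) - 64 ≡ 0. → (22, 0)
7P: (22, 0) + (21, 1). λ = (1 - 0)/(21 - 22) ≡ 1/66 mod 67. 66⁻¹ ≡ 66 (mod 67), so λ ≡ 66.
  x = λ² - 22 - 21 = 4356 - 43 ≡ 25; y = λ·(22 - 25) - 0 ≡ 3. → (25, 3)
8P: (25, 3) + (21, 1). λ = (1 - 3)/(21 - 25) ≡ 65/63 mod 67. 63⁻¹ ≡ 50 (mod 67), so λ ≡ 34.
  x = λ² - 25 - 21 = 1156 - 46 ≡ 38; y = λ·(25 - 38) - 3 ≡ 24. → (38, 24)
9P: (38, 24) + (21, 1). λ = (1 - 24)/(21 - 38) ≡ 44/50 mod 67. 50⁻¹ ≡ 63 (mod 67) since 50·63 = 3150 ≡ 1, so λ ≡ 25.
  x = λ² - 38 - 21 = 625 - 59 ≡ 30; y = λ·(38 - 30) - 24 ≡ 42. → (30, 42)
10P: (30, 42) + (21, 1). λ = (1 - 42)/(21 - 30) ≡ 26/58 mod 67. 58⁻¹ ≡ 52 (mod 67) since 58·52 = 3016 ≡ 1, so λ ≡ 12.
  x = λ² - 30 - 21 = 144 - 51 ≡ 26; y = λ·(30 - 26) - 42 ≡ 6. → (26, 6)
11P: (26, 6) + (21, 1). λ = (1 - 6)/(21 - 26) ≡ 62/62 mod 67. 62⁻¹ ≡ 40 (mod 67), so λ ≡ 1.
  x = λ² - 26 - 21 = 1 - 47 ≡ 21; y = λ·(26 - 21) - 6 ≡ 66. → (21, 66)
12P: (21, 66) + (21, 1): same x and y₁ ≡ -y₂, so the sum is O.
12P = O, so the order is 12.

12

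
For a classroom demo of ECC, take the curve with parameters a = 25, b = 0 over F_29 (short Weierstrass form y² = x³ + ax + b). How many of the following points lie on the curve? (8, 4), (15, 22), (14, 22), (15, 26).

3

(8, 4): 4² ≡ 16, rhs ≡ 16 → on.
(15, 22): 22² ≡ 20, rhs ≡ 9 → off.
(14, 22): 22² ≡ 20, rhs ≡ 20 → on.
(15, 26): 26² ≡ 9, rhs ≡ 9 → on.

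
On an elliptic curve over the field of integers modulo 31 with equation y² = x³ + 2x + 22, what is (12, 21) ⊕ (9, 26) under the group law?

(12, 21) + (9, 26). λ = (26 - 21)/(9 - 12) ≡ 5/28 mod 31. 28⁻¹ ≡ 10 (mod 31), so λ ≡ 19.
  x = λ² - 12 - 9 = 361 - 21 ≡ 30; y = λ·(12 - 30) - 21 ≡ 9. → (30, 9)

(30, 9)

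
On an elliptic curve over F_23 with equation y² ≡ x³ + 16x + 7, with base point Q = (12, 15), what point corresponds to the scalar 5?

(18, 3)

Repeated addition: build up to 5Q.
2Q: tangent at (12, 15): λ = (3·12² + 16)/(2·15) ≡ 11/7. 7⁻¹ ≡ 10 (mod 23), so λ ≡ 11·10 ≡ 18.
  x = λ² - 12 - 12 = 324 - 24 ≡ 1; y = λ·(12 - 1) - 15 ≡ 22. → (1, 22)
3Q: (1, 22) + (12, 15). λ = (15 - 22)/(12 - 1) ≡ 16/11 mod 23. 11⁻¹ ≡ 21 (mod 23), so λ ≡ 14.
  x = λ² - 1 - 12 = 196 - 13 ≡ 22; y = λ·(1 - 22) - 22 ≡ 6. → (22, 6)
4Q: (22, 6) + (12, 15). λ = (15 - 6)/(12 - 22) ≡ 9/13 mod 23. 13⁻¹ ≡ 16 (mod 23), so λ ≡ 6.
  x = λ² - 22 - 12 = 36 - 34 ≡ 2; y = λ·(22 - 2) - 6 ≡ 22. → (2, 22)
5Q: (2, 22) + (12, 15). λ = (15 - 22)/(12 - 2) ≡ 16/10 mod 23. 10⁻¹ ≡ 7 (mod 23), so λ ≡ 20.
  x = λ² - 2 - 12 = 400 - 14 ≡ 18; y = λ·(2 - 18) - 22 ≡ 3. → (18, 3)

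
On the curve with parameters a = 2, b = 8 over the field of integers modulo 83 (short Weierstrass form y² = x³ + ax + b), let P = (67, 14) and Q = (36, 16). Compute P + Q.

(70, 21)

(67, 14) + (36, 16). λ = (16 - 14)/(36 - 67) ≡ 2/52 mod 83. 52⁻¹ ≡ 8 (mod 83) since 52·8 = 416 ≡ 1, so λ ≡ 16.
  x = λ² - 67 - 36 = 256 - 103 ≡ 70; y = λ·(67 - 70) - 14 ≡ 21. → (70, 21)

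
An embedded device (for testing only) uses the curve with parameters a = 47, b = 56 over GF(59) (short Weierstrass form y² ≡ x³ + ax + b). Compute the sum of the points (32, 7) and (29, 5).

(32, 7) + (29, 5). λ = (5 - 7)/(29 - 32) ≡ 57/56 mod 59. 56⁻¹ ≡ 39 (mod 59) since 56·39 = 2184 ≡ 1, so λ ≡ 40.
  x = λ² - 32 - 29 = 1600 - 61 ≡ 5; y = λ·(32 - 5) - 7 ≡ 11. → (5, 11)

(5, 11)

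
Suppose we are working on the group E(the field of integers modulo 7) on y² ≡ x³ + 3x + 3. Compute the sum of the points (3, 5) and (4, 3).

(4, 4)

(3, 5) + (4, 3). λ = (3 - 5)/(4 - 3) ≡ 5/1 mod 7. 1⁻¹ ≡ 1 (mod 7), so λ ≡ 5.
  x = λ² - 3 - 4 = 25 - 7 ≡ 4; y = λ·(3 - 4) - 5 ≡ 4. → (4, 4)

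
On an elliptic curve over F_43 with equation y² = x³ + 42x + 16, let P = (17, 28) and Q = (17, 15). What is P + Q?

The two points share x = 17 and their y-coordinates satisfy 28 + 15 ≡ 0 (mod 43), so they are inverses. Their sum is O.

O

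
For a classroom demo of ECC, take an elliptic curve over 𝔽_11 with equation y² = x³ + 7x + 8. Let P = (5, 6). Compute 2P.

tangent at (5, 6): λ = (3·5² + 7)/(2·6) ≡ 5/1. 1⁻¹ ≡ 1 (mod 11), so λ ≡ 5·1 ≡ 5.
  x = λ² - 5 - 5 = 25 - 10 ≡ 4; y = λ·(5 - 4) - 6 ≡ 10. → (4, 10)

(4, 10)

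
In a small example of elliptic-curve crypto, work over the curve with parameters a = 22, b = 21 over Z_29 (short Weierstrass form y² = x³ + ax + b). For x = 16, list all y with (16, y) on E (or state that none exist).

none

x³ + 22x + 21 = 4469 ≡ 3 (mod 29).
3 is a non-residue mod 29; no y exists.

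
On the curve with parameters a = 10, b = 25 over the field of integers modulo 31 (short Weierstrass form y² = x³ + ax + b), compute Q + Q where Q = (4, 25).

tangent at (4, 25): λ = (3·4² + 10)/(2·25) ≡ 27/19. 19⁻¹ ≡ 18 (mod 31), so λ ≡ 27·18 ≡ 21.
  x = λ² - 4 - 4 = 441 - 8 ≡ 30; y = λ·(4 - 30) - 25 ≡ 18. → (30, 18)

(30, 18)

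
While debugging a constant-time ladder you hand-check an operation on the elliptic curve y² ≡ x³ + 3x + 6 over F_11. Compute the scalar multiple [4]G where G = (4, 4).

(3, 8)

Repeated addition: build up to 4G.
2G: tangent at (4, 4): λ = (3·4² + 3)/(2·4) ≡ 7/8. 8⁻¹ ≡ 7 (mod 11) since 8·7 = 56 ≡ 1, so λ ≡ 7·7 ≡ 5.
  x = λ² - 4 - 4 = 25 - 8 ≡ 6; y = λ·(4 - 6) - 4 ≡ 8. → (6, 8)
3G: (6, 8) + (4, 4). λ = (4 - 8)/(4 - 6) ≡ 7/9 mod 11. 9⁻¹ ≡ 5 (mod 11), so λ ≡ 2.
  x = λ² - 6 - 4 = 4 - 10 ≡ 5; y = λ·(6 - 5) - 8 ≡ 5. → (5, 5)
4G: (5, 5) + (4, 4). λ = (4 - 5)/(4 - 5) ≡ 10/10 mod 11. 10⁻¹ ≡ 10 (mod 11), so λ ≡ 1.
  x = λ² - 5 - 4 = 1 - 9 ≡ 3; y = λ·(5 - 3) - 5 ≡ 8. → (3, 8)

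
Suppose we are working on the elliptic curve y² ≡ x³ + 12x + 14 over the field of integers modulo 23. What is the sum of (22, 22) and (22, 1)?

The two points share x = 22 and their y-coordinates satisfy 22 + 1 ≡ 0 (mod 23), so they are inverses. Their sum is O.

O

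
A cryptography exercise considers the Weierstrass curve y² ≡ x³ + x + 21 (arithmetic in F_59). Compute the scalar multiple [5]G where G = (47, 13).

(32, 31)

Double-and-add on 5 = (101)₂. Start with G = (47, 13) for the leading 1-bit.
double: tangent at (47, 13): λ = (3·47² + 1)/(2·13) ≡ 20/26. 26⁻¹ ≡ 25 (mod 59) since 26·25 = 650 ≡ 1, so λ ≡ 20·25 ≡ 28.
  x = λ² - 47 - 47 = 784 - 94 ≡ 41; y = λ·(47 - 41) - 13 ≡ 37. → (41, 37)
double: tangent at (41, 37): λ = (3·41² + 1)/(2·37) ≡ 29/15. 15⁻¹ ≡ 4 (mod 59), so λ ≡ 29·4 ≡ 57.
  x = λ² - 41 - 41 = 3249 - 82 ≡ 40; y = λ·(41 - 40) - 37 ≡ 20. → (40, 20)
add G: (40, 20) + (47, 13). λ = (13 - 20)/(47 - 40) ≡ 52/7 mod 59. 7⁻¹ ≡ 17 (mod 59), so λ ≡ 58.
  x = λ² - 40 - 47 = 3364 - 87 ≡ 32; y = λ·(40 - 32) - 20 ≡ 31. → (32, 31)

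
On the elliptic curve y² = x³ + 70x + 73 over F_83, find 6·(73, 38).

Write P = (73, 38).
Repeated addition: build up to 6P.
2P: tangent at (73, 38): λ = (3·73² + 70)/(2·38) ≡ 38/76. 76⁻¹ ≡ 71 (mod 83) since 76·71 = 5396 ≡ 1, so λ ≡ 38·71 ≡ 42.
  x = λ² - 73 - 73 = 1764 - 146 ≡ 41; y = λ·(73 - 41) - 38 ≡ 61. → (41, 61)
3P: (41, 61) + (73, 38). λ = (38 - 61)/(73 - 41) ≡ 60/32 mod 83. 32⁻¹ ≡ 13 (mod 83), so λ ≡ 33.
  x = λ² - 41 - 73 = 1089 - 114 ≡ 62; y = λ·(41 - 62) - 61 ≡ 76. → (62, 76)
4P: (62, 76) + (73, 38). λ = (38 - 76)/(73 - 62) ≡ 45/11 mod 83. 11⁻¹ ≡ 68 (mod 83) since 11·68 = 748 ≡ 1, so λ ≡ 72.
  x = λ² - 62 - 73 = 5184 - 135 ≡ 69; y = λ·(62 - 69) - 76 ≡ 1. → (69, 1)
5P: (69, 1) + (73, 38). λ = (38 - 1)/(73 - 69) ≡ 37/4 mod 83. 4⁻¹ ≡ 21 (mod 83) since 4·21 = 84 ≡ 1, so λ ≡ 30.
  x = λ² - 69 - 73 = 900 - 142 ≡ 11; y = λ·(69 - 11) - 1 ≡ 79. → (11, 79)
6P: (11, 79) + (73, 38). λ = (38 - 79)/(73 - 11) ≡ 42/62 mod 83. 62⁻¹ ≡ 79 (mod 83) since 62·79 = 4898 ≡ 1, so λ ≡ 81.
  x = λ² - 11 - 73 = 6561 - 84 ≡ 3; y = λ·(11 - 3) - 79 ≡ 71. → (3, 71)

(3, 71)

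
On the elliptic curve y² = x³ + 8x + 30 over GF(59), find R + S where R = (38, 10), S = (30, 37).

(38, 10) + (30, 37). λ = (37 - 10)/(30 - 38) ≡ 27/51 mod 59. 51⁻¹ ≡ 22 (mod 59), so λ ≡ 4.
  x = λ² - 38 - 30 = 16 - 68 ≡ 7; y = λ·(38 - 7) - 10 ≡ 55. → (7, 55)

(7, 55)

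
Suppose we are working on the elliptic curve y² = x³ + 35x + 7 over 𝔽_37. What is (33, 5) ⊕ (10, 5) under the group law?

(33, 5) + (10, 5). λ = (5 - 5)/(10 - 33) ≡ 0/14 mod 37. 14⁻¹ ≡ 8 (mod 37), so λ ≡ 0.
  x = λ² - 33 - 10 = 0 - 43 ≡ 31; y = λ·(33 - 31) - 5 ≡ 32. → (31, 32)

(31, 32)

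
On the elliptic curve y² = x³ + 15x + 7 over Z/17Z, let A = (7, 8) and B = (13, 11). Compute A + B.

(10, 16)

(7, 8) + (13, 11). λ = (11 - 8)/(13 - 7) ≡ 3/6 mod 17. 6⁻¹ ≡ 3 (mod 17) since 6·3 = 18 ≡ 1, so λ ≡ 9.
  x = λ² - 7 - 13 = 81 - 20 ≡ 10; y = λ·(7 - 10) - 8 ≡ 16. → (10, 16)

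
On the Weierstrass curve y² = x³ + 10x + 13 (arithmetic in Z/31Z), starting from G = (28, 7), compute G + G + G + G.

Double-and-add on 4 = (100)₂. Start with G = (28, 7) for the leading 1-bit.
double: tangent at (28, 7): λ = (3·28² + 10)/(2·7) ≡ 6/14. 14⁻¹ ≡ 20 (mod 31) since 14·20 = 280 ≡ 1, so λ ≡ 6·20 ≡ 27.
  x = λ² - 28 - 28 = 729 - 56 ≡ 22; y = λ·(28 - 22) - 7 ≡ 0. → (22, 0)
double: (22, 0) + (22, 0): same x and y₁ ≡ -y₂, so the sum is ∞.

O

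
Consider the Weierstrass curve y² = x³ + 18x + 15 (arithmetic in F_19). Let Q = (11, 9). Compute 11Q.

Double-and-add on 11 = (1011)₂. Start with Q = (11, 9) for the leading 1-bit.
double: tangent at (11, 9): λ = (3·11² + 18)/(2·9) ≡ 1/18. 18⁻¹ ≡ 18 (mod 19), so λ ≡ 1·18 ≡ 18.
  x = λ² - 11 - 11 = 324 - 22 ≡ 17; y = λ·(11 - 17) - 9 ≡ 16. → (17, 16)
double: tangent at (17, 16): λ = (3·17² + 18)/(2·16) ≡ 11/13. 13⁻¹ ≡ 3 (mod 19), so λ ≡ 11·3 ≡ 14.
  x = λ² - 17 - 17 = 196 - 34 ≡ 10; y = λ·(17 - 10) - 16 ≡ 6. → (10, 6)
add Q: (10, 6) + (11, 9). λ = (9 - 6)/(11 - 10) ≡ 3/1 mod 19. 1⁻¹ ≡ 1 (mod 19), so λ ≡ 3.
  x = λ² - 10 - 11 = 9 - 21 ≡ 7; y = λ·(10 - 7) - 6 ≡ 3. → (7, 3)
double: tangent at (7, 3): λ = (3·7² + 18)/(2·3) ≡ 13/6. 6⁻¹ ≡ 16 (mod 19), so λ ≡ 13·16 ≡ 18.
  x = λ² - 7 - 7 = 324 - 14 ≡ 6; y = λ·(7 - 6) - 3 ≡ 15. → (6, 15)
add Q: (6, 15) + (11, 9). λ = (9 - 15)/(11 - 6) ≡ 13/5 mod 19. 5⁻¹ ≡ 4 (mod 19), so λ ≡ 14.
  x = λ² - 6 - 11 = 196 - 17 ≡ 8; y = λ·(6 - 8) - 15 ≡ 14. → (8, 14)

(8, 14)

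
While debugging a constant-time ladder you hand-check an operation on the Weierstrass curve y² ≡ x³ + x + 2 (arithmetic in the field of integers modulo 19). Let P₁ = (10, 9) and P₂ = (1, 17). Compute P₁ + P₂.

(17, 12)

(10, 9) + (1, 17). λ = (17 - 9)/(1 - 10) ≡ 8/10 mod 19. 10⁻¹ ≡ 2 (mod 19) since 10·2 = 20 ≡ 1, so λ ≡ 16.
  x = λ² - 10 - 1 = 256 - 11 ≡ 17; y = λ·(10 - 17) - 9 ≡ 12. → (17, 12)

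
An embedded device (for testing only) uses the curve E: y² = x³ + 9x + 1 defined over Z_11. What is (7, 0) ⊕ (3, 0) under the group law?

(7, 0) + (3, 0). λ = (0 - 0)/(3 - 7) ≡ 0/7 mod 11. 7⁻¹ ≡ 8 (mod 11), so λ ≡ 0.
  x = λ² - 7 - 3 = 0 - 10 ≡ 1; y = λ·(7 - 1) - 0 ≡ 0. → (1, 0)

(1, 0)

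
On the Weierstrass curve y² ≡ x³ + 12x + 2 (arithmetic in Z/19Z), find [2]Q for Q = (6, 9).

tangent at (6, 9): λ = (3·6² + 12)/(2·9) ≡ 6/18. 18⁻¹ ≡ 18 (mod 19), so λ ≡ 6·18 ≡ 13.
  x = λ² - 6 - 6 = 169 - 12 ≡ 5; y = λ·(6 - 5) - 9 ≡ 4. → (5, 4)

(5, 4)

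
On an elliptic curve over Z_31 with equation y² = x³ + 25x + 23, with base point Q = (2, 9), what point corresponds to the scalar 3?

Repeated addition: build up to 3Q.
2Q: tangent at (2, 9): λ = (3·2² + 25)/(2·9) ≡ 6/18. 18⁻¹ ≡ 19 (mod 31) since 18·19 = 342 ≡ 1, so λ ≡ 6·19 ≡ 21.
  x = λ² - 2 - 2 = 441 - 4 ≡ 3; y = λ·(2 - 3) - 9 ≡ 1. → (3, 1)
3Q: (3, 1) + (2, 9). λ = (9 - 1)/(2 - 3) ≡ 8/30 mod 31. 30⁻¹ ≡ 30 (mod 31), so λ ≡ 23.
  x = λ² - 3 - 2 = 529 - 5 ≡ 28; y = λ·(3 - 28) - 1 ≡ 13. → (28, 13)

(28, 13)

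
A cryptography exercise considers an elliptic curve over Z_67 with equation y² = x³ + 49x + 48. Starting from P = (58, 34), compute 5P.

Repeated addition: build up to 5P.
2P: tangent at (58, 34): λ = (3·58² + 49)/(2·34) ≡ 24/1. 1⁻¹ ≡ 1 (mod 67), so λ ≡ 24·1 ≡ 24.
  x = λ² - 58 - 58 = 576 - 116 ≡ 58; y = λ·(58 - 58) - 34 ≡ 33. → (58, 33)
3P: (58, 33) + (58, 34): same x and y₁ ≡ -y₂, so the sum is O.
4P: O + (58, 34) = (58, 34) (identity).
5P: tangent at (58, 34): λ = (3·58² + 49)/(2·34) ≡ 24/1. 1⁻¹ ≡ 1 (mod 67) since 1·1 = 1 ≡ 1, so λ ≡ 24·1 ≡ 24.
  x = λ² - 58 - 58 = 576 - 116 ≡ 58; y = λ·(58 - 58) - 34 ≡ 33. → (58, 33)

(58, 33)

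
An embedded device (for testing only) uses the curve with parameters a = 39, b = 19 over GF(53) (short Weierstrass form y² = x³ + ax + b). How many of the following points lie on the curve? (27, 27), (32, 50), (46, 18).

(27, 27): 27² ≡ 40, rhs ≡ 32 → off.
(32, 50): 50² ≡ 9, rhs ≡ 9 → on.
(46, 18): 18² ≡ 6, rhs ≡ 39 → off.

1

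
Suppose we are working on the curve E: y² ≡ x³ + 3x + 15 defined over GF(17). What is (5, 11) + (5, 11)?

(11, 11)

tangent at (5, 11): λ = (3·5² + 3)/(2·11) ≡ 10/5. 5⁻¹ ≡ 7 (mod 17), so λ ≡ 10·7 ≡ 2.
  x = λ² - 5 - 5 = 4 - 10 ≡ 11; y = λ·(5 - 11) - 11 ≡ 11. → (11, 11)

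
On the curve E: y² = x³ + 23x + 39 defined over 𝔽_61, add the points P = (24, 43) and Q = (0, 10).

(57, 26)

(24, 43) + (0, 10). λ = (10 - 43)/(0 - 24) ≡ 28/37 mod 61. 37⁻¹ ≡ 33 (mod 61) since 37·33 = 1221 ≡ 1, so λ ≡ 9.
  x = λ² - 24 - 0 = 81 - 24 ≡ 57; y = λ·(24 - 57) - 43 ≡ 26. → (57, 26)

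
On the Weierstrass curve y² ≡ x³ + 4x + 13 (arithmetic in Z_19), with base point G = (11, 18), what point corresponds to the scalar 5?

(5, 14)

Repeated addition: build up to 5G.
2G: tangent at (11, 18): λ = (3·11² + 4)/(2·18) ≡ 6/17. 17⁻¹ ≡ 9 (mod 19), so λ ≡ 6·9 ≡ 16.
  x = λ² - 11 - 11 = 256 - 22 ≡ 6; y = λ·(11 - 6) - 18 ≡ 5. → (6, 5)
3G: (6, 5) + (11, 18). λ = (18 - 5)/(11 - 6) ≡ 13/5 mod 19. 5⁻¹ ≡ 4 (mod 19), so λ ≡ 14.
  x = λ² - 6 - 11 = 196 - 17 ≡ 8; y = λ·(6 - 8) - 5 ≡ 5. → (8, 5)
4G: (8, 5) + (11, 18). λ = (18 - 5)/(11 - 8) ≡ 13/3 mod 19. 3⁻¹ ≡ 13 (mod 19) since 3·13 = 39 ≡ 1, so λ ≡ 17.
  x = λ² - 8 - 11 = 289 - 19 ≡ 4; y = λ·(8 - 4) - 5 ≡ 6. → (4, 6)
5G: (4, 6) + (11, 18). λ = (18 - 6)/(11 - 4) ≡ 12/7 mod 19. 7⁻¹ ≡ 11 (mod 19), so λ ≡ 18.
  x = λ² - 4 - 11 = 324 - 15 ≡ 5; y = λ·(4 - 5) - 6 ≡ 14. → (5, 14)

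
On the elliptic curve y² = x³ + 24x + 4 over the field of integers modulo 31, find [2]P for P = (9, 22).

tangent at (9, 22): λ = (3·9² + 24)/(2·22) ≡ 19/13. 13⁻¹ ≡ 12 (mod 31) since 13·12 = 156 ≡ 1, so λ ≡ 19·12 ≡ 11.
  x = λ² - 9 - 9 = 121 - 18 ≡ 10; y = λ·(9 - 10) - 22 ≡ 29. → (10, 29)

(10, 29)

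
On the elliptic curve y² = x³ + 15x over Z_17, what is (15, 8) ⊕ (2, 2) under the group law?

(15, 8) + (2, 2). λ = (2 - 8)/(2 - 15) ≡ 11/4 mod 17. 4⁻¹ ≡ 13 (mod 17), so λ ≡ 7.
  x = λ² - 15 - 2 = 49 - 17 ≡ 15; y = λ·(15 - 15) - 8 ≡ 9. → (15, 9)

(15, 9)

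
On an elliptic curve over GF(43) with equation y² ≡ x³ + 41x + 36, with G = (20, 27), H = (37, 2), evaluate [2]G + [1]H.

First 2G:
Repeated addition: build up to 2G.
2G: tangent at (20, 27): λ = (3·20² + 41)/(2·27) ≡ 37/11. 11⁻¹ ≡ 4 (mod 43), so λ ≡ 37·4 ≡ 19.
  x = λ² - 20 - 20 = 361 - 40 ≡ 20; y = λ·(20 - 20) - 27 ≡ 16. → (20, 16)
2G = (20, 16).
Finally 2G + H:
(20, 16) + (37, 2). λ = (2 - 16)/(37 - 20) ≡ 29/17 mod 43. 17⁻¹ ≡ 38 (mod 43), so λ ≡ 27.
  x = λ² - 20 - 37 = 729 - 57 ≡ 27; y = λ·(20 - 27) - 16 ≡ 10. → (27, 10)

(27, 10)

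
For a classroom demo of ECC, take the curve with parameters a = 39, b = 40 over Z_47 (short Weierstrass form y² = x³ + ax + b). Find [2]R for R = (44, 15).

tangent at (44, 15): λ = (3·44² + 39)/(2·15) ≡ 19/30. 30⁻¹ ≡ 11 (mod 47) since 30·11 = 330 ≡ 1, so λ ≡ 19·11 ≡ 21.
  x = λ² - 44 - 44 = 441 - 88 ≡ 24; y = λ·(44 - 24) - 15 ≡ 29. → (24, 29)

(24, 29)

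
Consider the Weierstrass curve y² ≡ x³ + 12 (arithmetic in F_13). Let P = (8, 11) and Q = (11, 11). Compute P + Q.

(7, 2)

(8, 11) + (11, 11). λ = (11 - 11)/(11 - 8) ≡ 0/3 mod 13. 3⁻¹ ≡ 9 (mod 13), so λ ≡ 0.
  x = λ² - 8 - 11 = 0 - 19 ≡ 7; y = λ·(8 - 7) - 11 ≡ 2. → (7, 2)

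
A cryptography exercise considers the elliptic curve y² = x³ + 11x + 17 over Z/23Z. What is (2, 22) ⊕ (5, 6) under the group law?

(2, 22) + (5, 6). λ = (6 - 22)/(5 - 2) ≡ 7/3 mod 23. 3⁻¹ ≡ 8 (mod 23) since 3·8 = 24 ≡ 1, so λ ≡ 10.
  x = λ² - 2 - 5 = 100 - 7 ≡ 1; y = λ·(2 - 1) - 22 ≡ 11. → (1, 11)

(1, 11)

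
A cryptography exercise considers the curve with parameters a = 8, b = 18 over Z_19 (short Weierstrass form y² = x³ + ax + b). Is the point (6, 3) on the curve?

y² = 3² ≡ 9; x³ + 8x + 18 = 282 ≡ 16 (mod 19). 9 ≠ 16.

no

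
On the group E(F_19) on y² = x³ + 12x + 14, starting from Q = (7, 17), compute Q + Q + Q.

Repeated addition: build up to 3Q.
2Q: tangent at (7, 17): λ = (3·7² + 12)/(2·17) ≡ 7/15. 15⁻¹ ≡ 14 (mod 19) since 15·14 = 210 ≡ 1, so λ ≡ 7·14 ≡ 3.
  x = λ² - 7 - 7 = 9 - 14 ≡ 14; y = λ·(7 - 14) - 17 ≡ 0. → (14, 0)
3Q: (14, 0) + (7, 17). λ = (17 - 0)/(7 - 14) ≡ 17/12 mod 19. 12⁻¹ ≡ 8 (mod 19) since 12·8 = 96 ≡ 1, so λ ≡ 3.
  x = λ² - 14 - 7 = 9 - 21 ≡ 7; y = λ·(14 - 7) - 0 ≡ 2. → (7, 2)

(7, 2)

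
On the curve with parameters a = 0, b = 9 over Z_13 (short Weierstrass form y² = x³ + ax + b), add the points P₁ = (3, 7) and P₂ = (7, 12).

(3, 7) + (7, 12). λ = (12 - 7)/(7 - 3) ≡ 5/4 mod 13. 4⁻¹ ≡ 10 (mod 13), so λ ≡ 11.
  x = λ² - 3 - 7 = 121 - 10 ≡ 7; y = λ·(3 - 7) - 7 ≡ 1. → (7, 1)

(7, 1)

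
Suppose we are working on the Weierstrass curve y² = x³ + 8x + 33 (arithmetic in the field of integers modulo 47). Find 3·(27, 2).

Write G = (27, 2).
Repeated addition: build up to 3G.
2G: tangent at (27, 2): λ = (3·27² + 8)/(2·2) ≡ 33/4. 4⁻¹ ≡ 12 (mod 47), so λ ≡ 33·12 ≡ 20.
  x = λ² - 27 - 27 = 400 - 54 ≡ 17; y = λ·(27 - 17) - 2 ≡ 10. → (17, 10)
3G: (17, 10) + (27, 2). λ = (2 - 10)/(27 - 17) ≡ 39/10 mod 47. 10⁻¹ ≡ 33 (mod 47) since 10·33 = 330 ≡ 1, so λ ≡ 18.
  x = λ² - 17 - 27 = 324 - 44 ≡ 45; y = λ·(17 - 45) - 10 ≡ 3. → (45, 3)

(45, 3)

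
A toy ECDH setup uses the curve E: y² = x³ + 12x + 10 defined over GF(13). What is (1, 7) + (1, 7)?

tangent at (1, 7): λ = (3·1² + 12)/(2·7) ≡ 2/1. 1⁻¹ ≡ 1 (mod 13), so λ ≡ 2·1 ≡ 2.
  x = λ² - 1 - 1 = 4 - 2 ≡ 2; y = λ·(1 - 2) - 7 ≡ 4. → (2, 4)

(2, 4)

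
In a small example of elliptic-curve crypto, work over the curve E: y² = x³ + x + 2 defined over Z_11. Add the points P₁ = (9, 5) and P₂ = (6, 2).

(9, 5) + (6, 2). λ = (2 - 5)/(6 - 9) ≡ 8/8 mod 11. 8⁻¹ ≡ 7 (mod 11) since 8·7 = 56 ≡ 1, so λ ≡ 1.
  x = λ² - 9 - 6 = 1 - 15 ≡ 8; y = λ·(9 - 8) - 5 ≡ 7. → (8, 7)

(8, 7)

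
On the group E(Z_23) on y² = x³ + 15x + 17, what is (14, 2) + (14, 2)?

tangent at (14, 2): λ = (3·14² + 15)/(2·2) ≡ 5/4. 4⁻¹ ≡ 6 (mod 23), so λ ≡ 5·6 ≡ 7.
  x = λ² - 14 - 14 = 49 - 28 ≡ 21; y = λ·(14 - 21) - 2 ≡ 18. → (21, 18)

(21, 18)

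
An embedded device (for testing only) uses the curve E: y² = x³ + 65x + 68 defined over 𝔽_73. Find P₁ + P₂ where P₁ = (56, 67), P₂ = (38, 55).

(56, 67) + (38, 55). λ = (55 - 67)/(38 - 56) ≡ 61/55 mod 73. 55⁻¹ ≡ 4 (mod 73), so λ ≡ 25.
  x = λ² - 56 - 38 = 625 - 94 ≡ 20; y = λ·(56 - 20) - 67 ≡ 30. → (20, 30)

(20, 30)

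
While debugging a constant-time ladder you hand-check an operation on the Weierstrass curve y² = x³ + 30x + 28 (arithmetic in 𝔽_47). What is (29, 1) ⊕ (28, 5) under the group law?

(6, 1)

(29, 1) + (28, 5). λ = (5 - 1)/(28 - 29) ≡ 4/46 mod 47. 46⁻¹ ≡ 46 (mod 47) since 46·46 = 2116 ≡ 1, so λ ≡ 43.
  x = λ² - 29 - 28 = 1849 - 57 ≡ 6; y = λ·(29 - 6) - 1 ≡ 1. → (6, 1)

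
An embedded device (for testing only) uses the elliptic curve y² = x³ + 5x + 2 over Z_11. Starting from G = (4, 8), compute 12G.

(8, 9)

Repeated addition: build up to 12G.
2G: tangent at (4, 8): λ = (3·4² + 5)/(2·8) ≡ 9/5. 5⁻¹ ≡ 9 (mod 11), so λ ≡ 9·9 ≡ 4.
  x = λ² - 4 - 4 = 16 - 8 ≡ 8; y = λ·(4 - 8) - 8 ≡ 9. → (8, 9)
3G: (8, 9) + (4, 8). λ = (8 - 9)/(4 - 8) ≡ 10/7 mod 11. 7⁻¹ ≡ 8 (mod 11) since 7·8 = 56 ≡ 1, so λ ≡ 3.
  x = λ² - 8 - 4 = 9 - 12 ≡ 8; y = λ·(8 - 8) - 9 ≡ 2. → (8, 2)
4G: (8, 2) + (4, 8). λ = (8 - 2)/(4 - 8) ≡ 6/7 mod 11. 7⁻¹ ≡ 8 (mod 11), so λ ≡ 4.
  x = λ² - 8 - 4 = 16 - 12 ≡ 4; y = λ·(8 - 4) - 2 ≡ 3. → (4, 3)
5G: (4, 3) + (4, 8): same x and y₁ ≡ -y₂, so the sum is the point at infinity.
6G: the point at infinity + (4, 8) = (4, 8) (identity).
7G: tangent at (4, 8): λ = (3·4² + 5)/(2·8) ≡ 9/5. 5⁻¹ ≡ 9 (mod 11) since 5·9 = 45 ≡ 1, so λ ≡ 9·9 ≡ 4.
  x = λ² - 4 - 4 = 16 - 8 ≡ 8; y = λ·(4 - 8) - 8 ≡ 9. → (8, 9)
8G: (8, 9) + (4, 8). λ = (8 - 9)/(4 - 8) ≡ 10/7 mod 11. 7⁻¹ ≡ 8 (mod 11), so λ ≡ 3.
  x = λ² - 8 - 4 = 9 - 12 ≡ 8; y = λ·(8 - 8) - 9 ≡ 2. → (8, 2)
9G: (8, 2) + (4, 8). λ = (8 - 2)/(4 - 8) ≡ 6/7 mod 11. 7⁻¹ ≡ 8 (mod 11) since 7·8 = 56 ≡ 1, so λ ≡ 4.
  x = λ² - 8 - 4 = 16 - 12 ≡ 4; y = λ·(8 - 4) - 2 ≡ 3. → (4, 3)
10G: (4, 3) + (4, 8): same x and y₁ ≡ -y₂, so the sum is the point at infinity.
11G: the point at infinity + (4, 8) = (4, 8) (identity).
12G: tangent at (4, 8): λ = (3·4² + 5)/(2·8) ≡ 9/5. 5⁻¹ ≡ 9 (mod 11) since 5·9 = 45 ≡ 1, so λ ≡ 9·9 ≡ 4.
  x = λ² - 4 - 4 = 16 - 8 ≡ 8; y = λ·(4 - 8) - 8 ≡ 9. → (8, 9)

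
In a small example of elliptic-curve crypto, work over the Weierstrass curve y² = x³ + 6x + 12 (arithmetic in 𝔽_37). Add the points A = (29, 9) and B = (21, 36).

(14, 19)

(29, 9) + (21, 36). λ = (36 - 9)/(21 - 29) ≡ 27/29 mod 37. 29⁻¹ ≡ 23 (mod 37) since 29·23 = 667 ≡ 1, so λ ≡ 29.
  x = λ² - 29 - 21 = 841 - 50 ≡ 14; y = λ·(29 - 14) - 9 ≡ 19. → (14, 19)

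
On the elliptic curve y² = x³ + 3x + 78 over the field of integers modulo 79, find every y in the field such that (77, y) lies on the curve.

x³ + 3x + 78 = 456842 ≡ 64 (mod 79).
Square roots of 64 mod 79: 8 and 71 (since 8² = 64 ≡ 64).

8, 71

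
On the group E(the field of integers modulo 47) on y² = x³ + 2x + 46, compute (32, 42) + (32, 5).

The two points share x = 32 and their y-coordinates satisfy 42 + 5 ≡ 0 (mod 47), so they are inverses. Their sum is O.

O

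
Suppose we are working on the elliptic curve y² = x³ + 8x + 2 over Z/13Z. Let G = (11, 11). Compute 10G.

Double-and-add on 10 = (1010)₂. Start with G = (11, 11) for the leading 1-bit.
double: tangent at (11, 11): λ = (3·11² + 8)/(2·11) ≡ 7/9. 9⁻¹ ≡ 3 (mod 13), so λ ≡ 7·3 ≡ 8.
  x = λ² - 11 - 11 = 64 - 22 ≡ 3; y = λ·(11 - 3) - 11 ≡ 1. → (3, 1)
double: tangent at (3, 1): λ = (3·3² + 8)/(2·1) ≡ 9/2. 2⁻¹ ≡ 7 (mod 13), so λ ≡ 9·7 ≡ 11.
  x = λ² - 3 - 3 = 121 - 6 ≡ 11; y = λ·(3 - 11) - 1 ≡ 2. → (11, 2)
add G: (11, 2) + (11, 11): same x and y₁ ≡ -y₂, so the sum is 𝒪.
double: 𝒪 + 𝒪 = 𝒪 (identity).

O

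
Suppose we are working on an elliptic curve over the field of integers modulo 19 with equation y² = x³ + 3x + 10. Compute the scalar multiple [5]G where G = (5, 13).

(6, 15)

Double-and-add on 5 = (101)₂. Start with G = (5, 13) for the leading 1-bit.
double: tangent at (5, 13): λ = (3·5² + 3)/(2·13) ≡ 2/7. 7⁻¹ ≡ 11 (mod 19), so λ ≡ 2·11 ≡ 3.
  x = λ² - 5 - 5 = 9 - 10 ≡ 18; y = λ·(5 - 18) - 13 ≡ 5. → (18, 5)
double: tangent at (18, 5): λ = (3·18² + 3)/(2·5) ≡ 6/10. 10⁻¹ ≡ 2 (mod 19) since 10·2 = 20 ≡ 1, so λ ≡ 6·2 ≡ 12.
  x = λ² - 18 - 18 = 144 - 36 ≡ 13; y = λ·(18 - 13) - 5 ≡ 17. → (13, 17)
add G: (13, 17) + (5, 13). λ = (13 - 17)/(5 - 13) ≡ 15/11 mod 19. 11⁻¹ ≡ 7 (mod 19), so λ ≡ 10.
  x = λ² - 13 - 5 = 100 - 18 ≡ 6; y = λ·(13 - 6) - 17 ≡ 15. → (6, 15)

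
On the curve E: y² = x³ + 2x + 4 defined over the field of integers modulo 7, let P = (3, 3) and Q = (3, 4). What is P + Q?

O

The two points share x = 3 and their y-coordinates satisfy 3 + 4 ≡ 0 (mod 7), so they are inverses. Their sum is 𝒪.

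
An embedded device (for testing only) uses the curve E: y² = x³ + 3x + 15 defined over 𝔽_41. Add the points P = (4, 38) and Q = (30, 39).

(4, 38) + (30, 39). λ = (39 - 38)/(30 - 4) ≡ 1/26 mod 41. 26⁻¹ ≡ 30 (mod 41) since 26·30 = 780 ≡ 1, so λ ≡ 30.
  x = λ² - 4 - 30 = 900 - 34 ≡ 5; y = λ·(4 - 5) - 38 ≡ 14. → (5, 14)

(5, 14)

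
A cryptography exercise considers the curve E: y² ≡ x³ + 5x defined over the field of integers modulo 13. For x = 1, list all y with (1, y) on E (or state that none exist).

none

x³ + 5x + 0 = 6 ≡ 6 (mod 13).
6 is a non-residue mod 13; no y exists.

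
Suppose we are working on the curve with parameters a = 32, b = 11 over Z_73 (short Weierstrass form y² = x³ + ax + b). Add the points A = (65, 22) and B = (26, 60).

(65, 22) + (26, 60). λ = (60 - 22)/(26 - 65) ≡ 38/34 mod 73. 34⁻¹ ≡ 58 (mod 73), so λ ≡ 14.
  x = λ² - 65 - 26 = 196 - 91 ≡ 32; y = λ·(65 - 32) - 22 ≡ 2. → (32, 2)

(32, 2)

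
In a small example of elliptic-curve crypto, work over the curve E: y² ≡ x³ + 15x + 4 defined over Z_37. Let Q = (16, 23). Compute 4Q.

Double-and-add on 4 = (100)₂. Start with Q = (16, 23) for the leading 1-bit.
double: tangent at (16, 23): λ = (3·16² + 15)/(2·23) ≡ 6/9. 9⁻¹ ≡ 33 (mod 37), so λ ≡ 6·33 ≡ 13.
  x = λ² - 16 - 16 = 169 - 32 ≡ 26; y = λ·(16 - 26) - 23 ≡ 32. → (26, 32)
double: tangent at (26, 32): λ = (3·26² + 15)/(2·32) ≡ 8/27. 27⁻¹ ≡ 11 (mod 37) since 27·11 = 297 ≡ 1, so λ ≡ 8·11 ≡ 14.
  x = λ² - 26 - 26 = 196 - 52 ≡ 33; y = λ·(26 - 33) - 32 ≡ 18. → (33, 18)

(33, 18)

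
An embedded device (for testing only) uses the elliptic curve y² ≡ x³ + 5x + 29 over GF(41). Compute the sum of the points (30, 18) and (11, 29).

(30, 18) + (11, 29). λ = (29 - 18)/(11 - 30) ≡ 11/22 mod 41. 22⁻¹ ≡ 28 (mod 41), so λ ≡ 21.
  x = λ² - 30 - 11 = 441 - 41 ≡ 31; y = λ·(30 - 31) - 18 ≡ 2. → (31, 2)

(31, 2)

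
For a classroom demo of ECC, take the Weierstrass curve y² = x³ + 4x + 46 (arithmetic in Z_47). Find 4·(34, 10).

(19, 42)

Write G = (34, 10).
Double-and-add on 4 = (100)₂. Start with G = (34, 10) for the leading 1-bit.
double: tangent at (34, 10): λ = (3·34² + 4)/(2·10) ≡ 41/20. 20⁻¹ ≡ 40 (mod 47), so λ ≡ 41·40 ≡ 42.
  x = λ² - 34 - 34 = 1764 - 68 ≡ 4; y = λ·(34 - 4) - 10 ≡ 28. → (4, 28)
double: tangent at (4, 28): λ = (3·4² + 4)/(2·28) ≡ 5/9. 9⁻¹ ≡ 21 (mod 47) since 9·21 = 189 ≡ 1, so λ ≡ 5·21 ≡ 11.
  x = λ² - 4 - 4 = 121 - 8 ≡ 19; y = λ·(4 - 19) - 28 ≡ 42. → (19, 42)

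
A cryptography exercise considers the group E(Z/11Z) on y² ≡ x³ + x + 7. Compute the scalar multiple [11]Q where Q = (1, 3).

(1, 3)

Double-and-add on 11 = (1011)₂. Start with Q = (1, 3) for the leading 1-bit.
double: tangent at (1, 3): λ = (3·1² + 1)/(2·3) ≡ 4/6. 6⁻¹ ≡ 2 (mod 11) since 6·2 = 12 ≡ 1, so λ ≡ 4·2 ≡ 8.
  x = λ² - 1 - 1 = 64 - 2 ≡ 7; y = λ·(1 - 7) - 3 ≡ 4. → (7, 4)
double: tangent at (7, 4): λ = (3·7² + 1)/(2·4) ≡ 5/8. 8⁻¹ ≡ 7 (mod 11), so λ ≡ 5·7 ≡ 2.
  x = λ² - 7 - 7 = 4 - 14 ≡ 1; y = λ·(7 - 1) - 4 ≡ 8. → (1, 8)
add Q: (1, 8) + (1, 3): same x and y₁ ≡ -y₂, so the sum is the point at infinity.
double: the point at infinity + the point at infinity = the point at infinity (identity).
add Q: the point at infinity + (1, 3) = (1, 3) (identity).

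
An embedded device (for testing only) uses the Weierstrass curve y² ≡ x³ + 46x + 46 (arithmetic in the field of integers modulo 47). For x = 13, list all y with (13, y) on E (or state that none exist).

16, 31

x³ + 46x + 46 = 2841 ≡ 21 (mod 47).
Square roots of 21 mod 47: 16 and 31 (since 16² = 256 ≡ 21).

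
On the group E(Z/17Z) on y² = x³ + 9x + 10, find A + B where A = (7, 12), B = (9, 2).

(9, 15)

(7, 12) + (9, 2). λ = (2 - 12)/(9 - 7) ≡ 7/2 mod 17. 2⁻¹ ≡ 9 (mod 17), so λ ≡ 12.
  x = λ² - 7 - 9 = 144 - 16 ≡ 9; y = λ·(7 - 9) - 12 ≡ 15. → (9, 15)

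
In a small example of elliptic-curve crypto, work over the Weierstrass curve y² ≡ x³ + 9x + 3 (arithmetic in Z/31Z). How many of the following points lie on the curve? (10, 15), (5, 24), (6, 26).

(10, 15): 15² ≡ 8, rhs ≡ 8 → on.
(5, 24): 24² ≡ 18, rhs ≡ 18 → on.
(6, 26): 26² ≡ 25, rhs ≡ 25 → on.

3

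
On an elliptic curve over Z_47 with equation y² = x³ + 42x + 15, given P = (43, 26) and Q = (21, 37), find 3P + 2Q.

First 3P:
Repeated addition: build up to 3P.
2P: tangent at (43, 26): λ = (3·43² + 42)/(2·26) ≡ 43/5. 5⁻¹ ≡ 19 (mod 47), so λ ≡ 43·19 ≡ 18.
  x = λ² - 43 - 43 = 324 - 86 ≡ 3; y = λ·(43 - 3) - 26 ≡ 36. → (3, 36)
3P: (3, 36) + (43, 26). λ = (26 - 36)/(43 - 3) ≡ 37/40 mod 47. 40⁻¹ ≡ 20 (mod 47), so λ ≡ 35.
  x = λ² - 3 - 43 = 1225 - 46 ≡ 4; y = λ·(3 - 4) - 36 ≡ 23. → (4, 23)
3P = (4, 23).
Next 2Q:
Repeated addition: build up to 2Q.
2Q: tangent at (21, 37): λ = (3·21² + 42)/(2·37) ≡ 2/27. 27⁻¹ ≡ 7 (mod 47), so λ ≡ 2·7 ≡ 14.
  x = λ² - 21 - 21 = 196 - 42 ≡ 13; y = λ·(21 - 13) - 37 ≡ 28. → (13, 28)
2Q = (13, 28).
Finally 3P + 2Q:
(4, 23) + (13, 28). λ = (28 - 23)/(13 - 4) ≡ 5/9 mod 47. 9⁻¹ ≡ 21 (mod 47) since 9·21 = 189 ≡ 1, so λ ≡ 11.
  x = λ² - 4 - 13 = 121 - 17 ≡ 10; y = λ·(4 - 10) - 23 ≡ 5. → (10, 5)

(10, 5)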